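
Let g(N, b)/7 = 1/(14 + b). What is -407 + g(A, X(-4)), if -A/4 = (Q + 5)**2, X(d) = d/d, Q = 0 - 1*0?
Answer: -6098/15 ≈ -406.53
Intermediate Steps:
Q = 0 (Q = 0 + 0 = 0)
X(d) = 1
A = -100 (A = -4*(0 + 5)**2 = -4*5**2 = -4*25 = -100)
g(N, b) = 7/(14 + b)
-407 + g(A, X(-4)) = -407 + 7/(14 + 1) = -407 + 7/15 = -6098/15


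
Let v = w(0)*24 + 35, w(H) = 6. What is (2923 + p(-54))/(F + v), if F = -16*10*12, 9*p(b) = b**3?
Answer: 14573/1741 ≈ 8.3705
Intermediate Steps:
p(b) = b**3/9
F = -1920 (F = -160*12 = -1920)
v = 179 (v = 6*24 + 35 = 144 + 35 = 179)
(2923 + p(-54))/(F + v) = (2923 + (1/9)*(-54)**3)/(-1920 + 179) = (2923 + (1/9)*(-157464))/(-1741) = (2923 - 17496)*(-1/1741) = -14573*(-1/1741) = 14573/1741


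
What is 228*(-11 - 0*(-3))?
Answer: -2508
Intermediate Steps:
228*(-11 - 0*(-3)) = 228*(-11 - 0) = 228*(-11 - 1*0) = 228*(-11 + 0) = 228*(-11) = -2508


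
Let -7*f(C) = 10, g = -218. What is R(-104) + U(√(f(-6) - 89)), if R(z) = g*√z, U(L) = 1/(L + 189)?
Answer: 441/83560 - 436*I*√26 - I*√4431/250680 ≈ 0.0052776 - 2223.2*I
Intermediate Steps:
f(C) = -10/7 (f(C) = -⅐*10 = -10/7)
U(L) = 1/(189 + L)
R(z) = -218*√z
R(-104) + U(√(f(-6) - 89)) = -436*I*√26 + 1/(189 + √(-10/7 - 89)) = -436*I*√26 + 1/(189 + √(-633/7)) = -436*I*√26 + 1/(189 + I*√4431/7) = 1/(189 + I*√4431/7) - 436*I*√26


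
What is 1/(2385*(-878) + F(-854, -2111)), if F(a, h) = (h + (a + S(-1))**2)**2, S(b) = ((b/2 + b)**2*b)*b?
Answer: 256/133954000148449 ≈ 1.9111e-12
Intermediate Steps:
S(b) = 9*b**4/4 (S(b) = ((b*(1/2) + b)**2*b)*b = ((b/2 + b)**2*b)*b = ((3*b/2)**2*b)*b = ((9*b**2/4)*b)*b = (9*b**3/4)*b = 9*b**4/4)
F(a, h) = (h + (9/4 + a)**2)**2 (F(a, h) = (h + (a + (9/4)*(-1)**4)**2)**2 = (h + (a + (9/4)*1)**2)**2 = (h + (a + 9/4)**2)**2 = (h + (9/4 + a)**2)**2)
1/(2385*(-878) + F(-854, -2111)) = 1/(2385*(-878) + ((9 + 4*(-854))**2 + 16*(-2111))**2/256) = 1/(-2094030 + ((9 - 3416)**2 - 33776)**2/256) = 1/(-2094030 + ((-3407)**2 - 33776)**2/256) = 1/(-2094030 + (11607649 - 33776)**2/256) = 1/(-2094030 + (1/256)*11573873**2) = 1/(-2094030 + (1/256)*133954536220129) = 1/(-2094030 + 133954536220129/256) = 1/(133954000148449/256) = 256/133954000148449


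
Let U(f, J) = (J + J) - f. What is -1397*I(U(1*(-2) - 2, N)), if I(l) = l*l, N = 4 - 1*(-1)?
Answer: -273812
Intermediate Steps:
N = 5 (N = 4 + 1 = 5)
U(f, J) = -f + 2*J (U(f, J) = 2*J - f = -f + 2*J)
I(l) = l²
-1397*I(U(1*(-2) - 2, N)) = -1397*(-(1*(-2) - 2) + 2*5)² = -1397*(-(-2 - 2) + 10)² = -1397*(-1*(-4) + 10)² = -1397*(4 + 10)² = -1397*14² = -1397*196 = -273812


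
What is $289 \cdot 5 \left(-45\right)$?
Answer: $-65025$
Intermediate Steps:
$289 \cdot 5 \left(-45\right) = 289 \left(-225\right) = -65025$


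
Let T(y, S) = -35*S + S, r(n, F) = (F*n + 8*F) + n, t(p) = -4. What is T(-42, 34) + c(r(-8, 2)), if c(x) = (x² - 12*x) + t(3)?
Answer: -1000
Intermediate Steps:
r(n, F) = n + 8*F + F*n (r(n, F) = (8*F + F*n) + n = n + 8*F + F*n)
T(y, S) = -34*S
c(x) = -4 + x² - 12*x (c(x) = (x² - 12*x) - 4 = -4 + x² - 12*x)
T(-42, 34) + c(r(-8, 2)) = -34*34 + (-4 + (-8 + 8*2 + 2*(-8))² - 12*(-8 + 8*2 + 2*(-8))) = -1156 + (-4 + (-8 + 16 - 16)² - 12*(-8 + 16 - 16)) = -1156 + (-4 + (-8)² - 12*(-8)) = -1156 + (-4 + 64 + 96) = -1156 + 156 = -1000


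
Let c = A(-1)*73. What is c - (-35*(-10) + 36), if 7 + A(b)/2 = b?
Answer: -1554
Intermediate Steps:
A(b) = -14 + 2*b
c = -1168 (c = (-14 + 2*(-1))*73 = (-14 - 2)*73 = -16*73 = -1168)
c - (-35*(-10) + 36) = -1168 - (-35*(-10) + 36) = -1168 - (350 + 36) = -1168 - 1*386 = -1168 - 386 = -1554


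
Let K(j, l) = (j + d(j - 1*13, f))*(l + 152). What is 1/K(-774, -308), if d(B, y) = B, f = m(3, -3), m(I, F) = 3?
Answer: 1/243516 ≈ 4.1065e-6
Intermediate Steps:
f = 3
K(j, l) = (-13 + 2*j)*(152 + l) (K(j, l) = (j + (j - 1*13))*(l + 152) = (j + (j - 13))*(152 + l) = (j + (-13 + j))*(152 + l) = (-13 + 2*j)*(152 + l))
1/K(-774, -308) = 1/(-1976 + 304*(-774) - 774*(-308) - 308*(-13 - 774)) = 1/(-1976 - 235296 + 238392 - 308*(-787)) = 1/(-1976 - 235296 + 238392 + 242396) = 1/243516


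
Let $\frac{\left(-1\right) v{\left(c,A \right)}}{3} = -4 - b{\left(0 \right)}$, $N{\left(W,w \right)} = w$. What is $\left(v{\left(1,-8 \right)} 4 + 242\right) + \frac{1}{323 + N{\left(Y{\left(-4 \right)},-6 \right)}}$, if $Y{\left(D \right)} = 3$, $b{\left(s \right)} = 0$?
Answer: $\frac{91931}{317} \approx 290.0$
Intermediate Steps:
$v{\left(c,A \right)} = 12$ ($v{\left(c,A \right)} = - 3 \left(-4 - 0\right) = - 3 \left(-4 + 0\right) = \left(-3\right) \left(-4\right) = 12$)
$\left(v{\left(1,-8 \right)} 4 + 242\right) + \frac{1}{323 + N{\left(Y{\left(-4 \right)},-6 \right)}} = \left(12 \cdot 4 + 242\right) + \frac{1}{323 - 6} = \left(48 + 242\right) + \frac{1}{317} = 290 + \frac{1}{317} = \frac{91931}{317}$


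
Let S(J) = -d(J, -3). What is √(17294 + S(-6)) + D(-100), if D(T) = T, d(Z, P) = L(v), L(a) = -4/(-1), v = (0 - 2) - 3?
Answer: -100 + √17290 ≈ 31.491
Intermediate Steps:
v = -5 (v = -2 - 3 = -5)
L(a) = 4 (L(a) = -4*(-1) = 4)
d(Z, P) = 4
S(J) = -4 (S(J) = -1*4 = -4)
√(17294 + S(-6)) + D(-100) = √(17294 - 4) - 100 = √17290 - 100 = -100 + √17290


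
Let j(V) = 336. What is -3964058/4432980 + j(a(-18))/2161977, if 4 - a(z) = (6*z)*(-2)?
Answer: -1428118790231/1597333466910 ≈ -0.89406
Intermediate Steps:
a(z) = 4 + 12*z (a(z) = 4 - 6*z*(-2) = 4 - (-12)*z = 4 + 12*z)
-3964058/4432980 + j(a(-18))/2161977 = -3964058/4432980 + 336/2161977 = -3964058*1/4432980 + 336*(1/2161977) = -1982029/2216490 + 112/720659 = -1428118790231/1597333466910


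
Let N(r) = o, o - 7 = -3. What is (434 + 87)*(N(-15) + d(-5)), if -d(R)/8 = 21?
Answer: -85444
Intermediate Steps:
o = 4 (o = 7 - 3 = 4)
d(R) = -168 (d(R) = -8*21 = -168)
N(r) = 4
(434 + 87)*(N(-15) + d(-5)) = (434 + 87)*(4 - 168) = 521*(-164) = -85444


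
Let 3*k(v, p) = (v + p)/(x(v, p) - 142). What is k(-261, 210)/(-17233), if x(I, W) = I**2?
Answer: 17/1171482107 ≈ 1.4512e-8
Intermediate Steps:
k(v, p) = (p + v)/(3*(-142 + v**2)) (k(v, p) = ((v + p)/(v**2 - 142))/3 = ((p + v)/(-142 + v**2))/3 = (p + v)/(3*(-142 + v**2)))
k(-261, 210)/(-17233) = ((210 - 261)/(3*(-142 + (-261)**2)))/(-17233) = ((1/3)*(-51)/(-142 + 68121))*(-1/17233) = ((1/3)*(-51)/67979)*(-1/17233) = ((1/3)*(1/67979)*(-51))*(-1/17233) = -17/67979*(-1/17233) = 17/1171482107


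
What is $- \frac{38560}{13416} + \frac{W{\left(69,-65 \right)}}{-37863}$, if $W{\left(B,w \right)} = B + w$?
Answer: $- \frac{60835456}{21165417} \approx -2.8743$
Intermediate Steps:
$- \frac{38560}{13416} + \frac{W{\left(69,-65 \right)}}{-37863} = - \frac{38560}{13416} + \frac{69 - 65}{-37863} = \left(-38560\right) \frac{1}{13416} + 4 \left(- \frac{1}{37863}\right) = - \frac{4820}{1677} - \frac{4}{37863} = - \frac{60835456}{21165417}$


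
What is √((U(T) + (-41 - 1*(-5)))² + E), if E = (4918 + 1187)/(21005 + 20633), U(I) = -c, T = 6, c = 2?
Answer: √2503750275526/41638 ≈ 38.002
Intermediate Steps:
U(I) = -2 (U(I) = -1*2 = -2)
E = 6105/41638 ≈ 0.14662
√((U(T) + (-41 - 1*(-5)))² + E) = √((-2 + (-41 - 1*(-5)))² + 6105/41638) = √((-2 + (-41 + 5))² + 6105/41638) = √((-2 - 36)² + 6105/41638) = √((-38)² + 6105/41638) = √(1444 + 6105/41638) = √(60131377/41638) = √2503750275526/41638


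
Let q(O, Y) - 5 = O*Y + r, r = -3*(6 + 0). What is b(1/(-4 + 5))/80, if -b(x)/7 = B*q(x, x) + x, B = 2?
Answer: 161/80 ≈ 2.0125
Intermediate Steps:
r = -18 (r = -3*6 = -18)
q(O, Y) = -13 + O*Y (q(O, Y) = 5 + (O*Y - 18) = 5 + (-18 + O*Y) = -13 + O*Y)
b(x) = 182 - 14*x**2 - 7*x (b(x) = -7*(2*(-13 + x*x) + x) = -7*(2*(-13 + x**2) + x) = -7*((-26 + 2*x**2) + x) = -7*(-26 + x + 2*x**2) = 182 - 14*x**2 - 7*x)
b(1/(-4 + 5))/80 = (182 - 14/(-4 + 5)**2 - 7/(-4 + 5))/80 = (182 - 14*(1/1)**2 - 7/1)*(1/80) = (182 - 14*1**2 - 7*1)*(1/80) = (182 - 14*1 - 7)*(1/80) = (182 - 14 - 7)*(1/80) = 161*(1/80) = 161/80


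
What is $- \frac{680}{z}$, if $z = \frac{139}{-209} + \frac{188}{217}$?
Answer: $- \frac{1814120}{537} \approx -3378.3$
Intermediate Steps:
$z = \frac{9129}{45353}$ ($z = 139 \left(- \frac{1}{209}\right) + 188 \cdot \frac{1}{217} = - \frac{139}{209} + \frac{188}{217} = \frac{9129}{45353} \approx 0.20129$)
$- \frac{680}{z} = - \frac{680}{\frac{9129}{45353}} = \left(-680\right) \frac{45353}{9129} = - \frac{1814120}{537}$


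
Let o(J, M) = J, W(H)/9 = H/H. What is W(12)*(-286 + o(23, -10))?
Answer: -2367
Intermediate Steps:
W(H) = 9 (W(H) = 9*(H/H) = 9*1 = 9)
W(12)*(-286 + o(23, -10)) = 9*(-286 + 23) = 9*(-263) = -2367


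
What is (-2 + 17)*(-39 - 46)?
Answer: -1275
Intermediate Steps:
(-2 + 17)*(-39 - 46) = 15*(-85) = -1275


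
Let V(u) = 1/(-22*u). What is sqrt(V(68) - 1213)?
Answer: I*sqrt(678678726)/748 ≈ 34.828*I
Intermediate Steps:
V(u) = -1/(22*u)
sqrt(V(68) - 1213) = sqrt(-1/22/68 - 1213) = sqrt(-1/22*1/68 - 1213) = sqrt(-1/1496 - 1213) = sqrt(-1814649/1496) = I*sqrt(678678726)/748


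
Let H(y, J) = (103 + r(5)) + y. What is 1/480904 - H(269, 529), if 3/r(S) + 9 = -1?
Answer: -893760079/2404520 ≈ -371.70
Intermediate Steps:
r(S) = -3/10 (r(S) = 3/(-9 - 1) = 3/(-10) = 3*(-⅒) = -3/10)
H(y, J) = 1027/10 + y (H(y, J) = (103 - 3/10) + y = 1027/10 + y)
1/480904 - H(269, 529) = 1/480904 - (1027/10 + 269) = 1/480904 - 1*3717/10 = 1/480904 - 3717/10 = -893760079/2404520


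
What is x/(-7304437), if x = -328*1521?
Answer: 12168/178157 ≈ 0.068299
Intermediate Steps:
x = -498888
x/(-7304437) = -498888/(-7304437) = -498888*(-1/7304437) = 12168/178157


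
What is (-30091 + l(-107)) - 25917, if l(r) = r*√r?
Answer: -56008 - 107*I*√107 ≈ -56008.0 - 1106.8*I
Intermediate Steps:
l(r) = r^(3/2)
(-30091 + l(-107)) - 25917 = (-30091 + (-107)^(3/2)) - 25917 = (-30091 - 107*I*√107) - 25917 = -56008 - 107*I*√107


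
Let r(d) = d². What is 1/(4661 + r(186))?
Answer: 1/39257 ≈ 2.5473e-5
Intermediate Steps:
1/(4661 + r(186)) = 1/(4661 + 186²) = 1/(4661 + 34596) = 1/39257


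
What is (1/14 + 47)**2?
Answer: 434281/196 ≈ 2215.7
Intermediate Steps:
(1/14 + 47)**2 = (659/14)**2 = 434281/196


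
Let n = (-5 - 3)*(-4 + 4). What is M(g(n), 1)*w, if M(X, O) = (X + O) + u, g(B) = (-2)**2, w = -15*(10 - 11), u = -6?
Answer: -15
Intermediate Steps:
w = 15 (w = -15*(-1) = 15)
n = 0 (n = -8*0 = 0)
g(B) = 4
M(X, O) = -6 + O + X (M(X, O) = (X + O) - 6 = (O + X) - 6 = -6 + O + X)
M(g(n), 1)*w = (-6 + 1 + 4)*15 = -1*15 = -15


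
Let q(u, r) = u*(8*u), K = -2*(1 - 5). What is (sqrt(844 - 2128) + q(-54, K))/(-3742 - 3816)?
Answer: -11664/3779 - I*sqrt(321)/3779 ≈ -3.0865 - 0.0047411*I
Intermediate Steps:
K = 8 (K = -2*(-4) = 8)
q(u, r) = 8*u**2
(sqrt(844 - 2128) + q(-54, K))/(-3742 - 3816) = (sqrt(844 - 2128) + 8*(-54)**2)/(-3742 - 3816) = (sqrt(-1284) + 8*2916)/(-7558) = (2*I*sqrt(321) + 23328)*(-1/7558) = (23328 + 2*I*sqrt(321))*(-1/7558) = -11664/3779 - I*sqrt(321)/3779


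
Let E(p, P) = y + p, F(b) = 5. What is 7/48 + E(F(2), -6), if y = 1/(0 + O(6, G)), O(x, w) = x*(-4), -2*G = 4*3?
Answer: 245/48 ≈ 5.1042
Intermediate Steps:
G = -6 (G = -2*3 = -1/2*12 = -6)
O(x, w) = -4*x
y = -1/24 (y = 1/(0 - 4*6) = 1/(0 - 24) = 1/(-24) = -1/24 ≈ -0.041667)
E(p, P) = -1/24 + p
7/48 + E(F(2), -6) = 7/48 + (-1/24 + 5) = 7*(1/48) + 119/24 = 7/48 + 119/24 = 245/48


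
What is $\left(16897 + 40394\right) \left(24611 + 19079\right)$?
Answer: $2503043790$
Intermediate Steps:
$\left(16897 + 40394\right) \left(24611 + 19079\right) = 57291 \cdot 43690 = 2503043790$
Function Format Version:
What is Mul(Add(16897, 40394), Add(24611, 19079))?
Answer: 2503043790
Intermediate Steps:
Mul(Add(16897, 40394), Add(24611, 19079)) = Mul(57291, 43690) = 2503043790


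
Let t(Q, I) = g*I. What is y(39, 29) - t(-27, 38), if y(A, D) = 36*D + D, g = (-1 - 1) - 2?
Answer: 1225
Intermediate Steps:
g = -4 (g = -2 - 2 = -4)
y(A, D) = 37*D
t(Q, I) = -4*I
y(39, 29) - t(-27, 38) = 37*29 - (-4)*38 = 1073 - 1*(-152) = 1073 + 152 = 1225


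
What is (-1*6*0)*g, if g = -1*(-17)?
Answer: 0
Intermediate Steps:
g = 17
(-1*6*0)*g = (-1*6*0)*17 = -6*0*17 = 0*17 = 0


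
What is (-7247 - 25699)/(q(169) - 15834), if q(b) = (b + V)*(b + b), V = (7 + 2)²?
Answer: -867/1807 ≈ -0.47980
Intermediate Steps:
V = 81 (V = 9² = 81)
q(b) = 2*b*(81 + b) (q(b) = (b + 81)*(b + b) = (81 + b)*(2*b) = 2*b*(81 + b))
(-7247 - 25699)/(q(169) - 15834) = (-7247 - 25699)/(2*169*(81 + 169) - 15834) = -32946/(2*169*250 - 15834) = -32946/(84500 - 15834) = -32946/68666 = -32946*1/68666 = -867/1807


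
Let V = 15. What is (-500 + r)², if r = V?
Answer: 235225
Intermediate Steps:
r = 15
(-500 + r)² = (-500 + 15)² = (-485)² = 235225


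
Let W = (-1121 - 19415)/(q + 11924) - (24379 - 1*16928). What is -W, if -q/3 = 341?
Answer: 81243887/10901 ≈ 7452.9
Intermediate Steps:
q = -1023 (q = -3*341 = -1023)
W = -81243887/10901 (W = (-1121 - 19415)/(-1023 + 11924) - (24379 - 1*16928) = -20536/10901 - (24379 - 16928) = -20536*1/10901 - 1*7451 = -20536/10901 - 7451 = -81243887/10901 ≈ -7452.9)
-W = -1*(-81243887/10901) = 81243887/10901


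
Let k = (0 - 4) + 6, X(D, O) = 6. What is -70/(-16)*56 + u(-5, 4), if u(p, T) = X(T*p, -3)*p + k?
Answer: 217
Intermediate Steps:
k = 2 (k = -4 + 6 = 2)
u(p, T) = 2 + 6*p (u(p, T) = 6*p + 2 = 2 + 6*p)
-70/(-16)*56 + u(-5, 4) = -70/(-16)*56 + (2 + 6*(-5)) = -70*(-1/16)*56 + (2 - 30) = (35/8)*56 - 28 = 245 - 28 = 217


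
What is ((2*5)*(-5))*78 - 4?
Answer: -3904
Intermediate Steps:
((2*5)*(-5))*78 - 4 = (10*(-5))*78 - 4 = -50*78 - 4 = -3900 - 4 = -3904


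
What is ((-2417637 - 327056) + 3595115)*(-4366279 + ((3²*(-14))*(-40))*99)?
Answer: -3288853158618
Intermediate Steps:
((-2417637 - 327056) + 3595115)*(-4366279 + ((3²*(-14))*(-40))*99) = (-2744693 + 3595115)*(-4366279 + ((9*(-14))*(-40))*99) = 850422*(-4366279 - 126*(-40)*99) = 850422*(-4366279 + 5040*99) = 850422*(-4366279 + 498960) = 850422*(-3867319) = -3288853158618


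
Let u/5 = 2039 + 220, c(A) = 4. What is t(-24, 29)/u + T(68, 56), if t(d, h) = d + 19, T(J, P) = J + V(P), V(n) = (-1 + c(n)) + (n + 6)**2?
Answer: 8843984/2259 ≈ 3915.0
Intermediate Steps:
V(n) = 3 + (6 + n)**2 (V(n) = (-1 + 4) + (n + 6)**2 = 3 + (6 + n)**2)
T(J, P) = 3 + J + (6 + P)**2 (T(J, P) = J + (3 + (6 + P)**2) = 3 + J + (6 + P)**2)
u = 11295 (u = 5*(2039 + 220) = 5*2259 = 11295)
t(d, h) = 19 + d
t(-24, 29)/u + T(68, 56) = (19 - 24)/11295 + (3 + 68 + (6 + 56)**2) = -5*1/11295 + (3 + 68 + 62**2) = -1/2259 + (3 + 68 + 3844) = -1/2259 + 3915 = 8843984/2259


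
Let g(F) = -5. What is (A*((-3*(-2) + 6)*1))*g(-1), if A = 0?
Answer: 0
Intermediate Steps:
(A*((-3*(-2) + 6)*1))*g(-1) = (0*((-3*(-2) + 6)*1))*(-5) = (0*((6 + 6)*1))*(-5) = (0*(12*1))*(-5) = (0*12)*(-5) = 0*(-5) = 0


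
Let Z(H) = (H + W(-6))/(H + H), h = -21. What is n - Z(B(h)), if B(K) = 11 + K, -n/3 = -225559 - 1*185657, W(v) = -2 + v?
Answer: 12336471/10 ≈ 1.2336e+6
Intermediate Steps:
n = 1233648 (n = -3*(-225559 - 1*185657) = -3*(-225559 - 185657) = -3*(-411216) = 1233648)
Z(H) = (-8 + H)/(2*H) (Z(H) = (H + (-2 - 6))/(H + H) = (H - 8)/((2*H)) = (-8 + H)*(1/(2*H)) = (-8 + H)/(2*H))
n - Z(B(h)) = 1233648 - (-8 + (11 - 21))/(2*(11 - 21)) = 1233648 - (-8 - 10)/(2*(-10)) = 1233648 - (-1)*(-18)/(2*10) = 1233648 - 1*9/10 = 1233648 - 9/10 = 12336471/10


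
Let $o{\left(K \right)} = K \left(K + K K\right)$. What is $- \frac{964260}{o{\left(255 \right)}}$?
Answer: $- \frac{5357}{92480} \approx -0.057926$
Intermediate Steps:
$o{\left(K \right)} = K \left(K + K^{2}\right)$
$- \frac{964260}{o{\left(255 \right)}} = - \frac{964260}{255^{2} \left(1 + 255\right)} = - \frac{964260}{65025 \cdot 256} = - \frac{964260}{16646400} = \left(-964260\right) \frac{1}{16646400} = - \frac{5357}{92480}$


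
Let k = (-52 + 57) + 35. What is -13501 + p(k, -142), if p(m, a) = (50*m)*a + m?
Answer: -297461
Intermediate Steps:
k = 40 (k = 5 + 35 = 40)
p(m, a) = m + 50*a*m (p(m, a) = 50*a*m + m = m + 50*a*m)
-13501 + p(k, -142) = -13501 + 40*(1 + 50*(-142)) = -13501 + 40*(1 - 7100) = -13501 + 40*(-7099) = -13501 - 283960 = -297461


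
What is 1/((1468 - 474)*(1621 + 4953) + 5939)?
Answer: 1/6540495 ≈ 1.5289e-7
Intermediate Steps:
1/((1468 - 474)*(1621 + 4953) + 5939) = 1/(994*6574 + 5939) = 1/(6534556 + 5939) = 1/6540495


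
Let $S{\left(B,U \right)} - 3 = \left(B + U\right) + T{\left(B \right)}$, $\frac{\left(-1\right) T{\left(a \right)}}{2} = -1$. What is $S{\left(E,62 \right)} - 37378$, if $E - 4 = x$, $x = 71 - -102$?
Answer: $-37134$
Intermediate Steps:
$T{\left(a \right)} = 2$ ($T{\left(a \right)} = \left(-2\right) \left(-1\right) = 2$)
$x = 173$ ($x = 71 + 102 = 173$)
$E = 177$ ($E = 4 + 173 = 177$)
$S{\left(B,U \right)} = 5 + B + U$ ($S{\left(B,U \right)} = 3 + \left(\left(B + U\right) + 2\right) = 3 + \left(2 + B + U\right) = 5 + B + U$)
$S{\left(E,62 \right)} - 37378 = \left(5 + 177 + 62\right) - 37378 = 244 - 37378 = -37134$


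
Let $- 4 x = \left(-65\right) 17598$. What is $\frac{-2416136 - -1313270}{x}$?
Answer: $- \frac{735244}{190645} \approx -3.8566$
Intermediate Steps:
$x = \frac{571935}{2}$ ($x = - \frac{\left(-65\right) 17598}{4} = \left(- \frac{1}{4}\right) \left(-1143870\right) = \frac{571935}{2} \approx 2.8597 \cdot 10^{5}$)
$\frac{-2416136 - -1313270}{x} = \frac{-2416136 - -1313270}{\frac{571935}{2}} = \left(-2416136 + 1313270\right) \frac{2}{571935} = \left(-1102866\right) \frac{2}{571935} = - \frac{735244}{190645}$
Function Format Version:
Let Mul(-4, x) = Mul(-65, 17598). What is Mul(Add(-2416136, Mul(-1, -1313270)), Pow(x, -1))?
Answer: Rational(-735244, 190645) ≈ -3.8566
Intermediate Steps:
x = Rational(571935, 2) (x = Mul(Rational(-1, 4), Mul(-65, 17598)) = Mul(Rational(-1, 4), -1143870) = Rational(571935, 2) ≈ 2.8597e+5)
Mul(Add(-2416136, Mul(-1, -1313270)), Pow(x, -1)) = Mul(Add(-2416136, Mul(-1, -1313270)), Pow(Rational(571935, 2), -1)) = Mul(Add(-2416136, 1313270), Rational(2, 571935)) = Mul(-1102866, Rational(2, 571935)) = Rational(-735244, 190645)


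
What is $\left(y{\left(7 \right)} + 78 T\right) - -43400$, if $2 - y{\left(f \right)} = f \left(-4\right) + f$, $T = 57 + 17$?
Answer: $49195$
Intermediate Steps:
$T = 74$
$y{\left(f \right)} = 2 + 3 f$ ($y{\left(f \right)} = 2 - \left(f \left(-4\right) + f\right) = 2 - \left(- 4 f + f\right) = 2 - - 3 f = 2 + 3 f$)
$\left(y{\left(7 \right)} + 78 T\right) - -43400 = \left(\left(2 + 3 \cdot 7\right) + 78 \cdot 74\right) - -43400 = \left(\left(2 + 21\right) + 5772\right) + 43400 = \left(23 + 5772\right) + 43400 = 5795 + 43400 = 49195$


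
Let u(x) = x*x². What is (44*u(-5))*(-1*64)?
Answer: 352000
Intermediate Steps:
u(x) = x³
(44*u(-5))*(-1*64) = (44*(-5)³)*(-1*64) = (44*(-125))*(-64) = -5500*(-64) = 352000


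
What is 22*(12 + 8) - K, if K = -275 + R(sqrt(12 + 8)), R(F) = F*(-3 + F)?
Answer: 695 + 6*sqrt(5) ≈ 708.42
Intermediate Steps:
K = -275 + 2*sqrt(5)*(-3 + 2*sqrt(5)) (K = -275 + sqrt(12 + 8)*(-3 + sqrt(12 + 8)) = -275 + sqrt(20)*(-3 + sqrt(20)) = -275 + (2*sqrt(5))*(-3 + 2*sqrt(5)) = -275 + 2*sqrt(5)*(-3 + 2*sqrt(5)) ≈ -268.42)
22*(12 + 8) - K = 22*(12 + 8) - (-255 - 6*sqrt(5)) = 22*20 + (255 + 6*sqrt(5)) = 440 + (255 + 6*sqrt(5)) = 695 + 6*sqrt(5)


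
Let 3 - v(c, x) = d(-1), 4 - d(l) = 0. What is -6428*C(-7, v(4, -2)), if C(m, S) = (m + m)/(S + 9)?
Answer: 11249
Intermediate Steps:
d(l) = 4 (d(l) = 4 - 1*0 = 4 + 0 = 4)
v(c, x) = -1 (v(c, x) = 3 - 1*4 = 3 - 4 = -1)
C(m, S) = 2*m/(9 + S) (C(m, S) = (2*m)/(9 + S) = 2*m/(9 + S))
-6428*C(-7, v(4, -2)) = -12856*(-7)/(9 - 1) = -12856*(-7)/8 = -6428*(-7/4) = 11249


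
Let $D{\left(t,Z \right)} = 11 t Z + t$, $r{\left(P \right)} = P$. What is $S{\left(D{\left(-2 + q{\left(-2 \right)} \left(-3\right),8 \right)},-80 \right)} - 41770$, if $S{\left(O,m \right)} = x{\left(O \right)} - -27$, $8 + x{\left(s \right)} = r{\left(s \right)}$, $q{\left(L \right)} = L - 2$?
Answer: $-40861$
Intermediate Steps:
$q{\left(L \right)} = -2 + L$ ($q{\left(L \right)} = L - 2 = -2 + L$)
$x{\left(s \right)} = -8 + s$
$D{\left(t,Z \right)} = t + 11 Z t$ ($D{\left(t,Z \right)} = 11 Z t + t = t + 11 Z t$)
$S{\left(O,m \right)} = 19 + O$ ($S{\left(O,m \right)} = \left(-8 + O\right) - -27 = \left(-8 + O\right) + 27 = 19 + O$)
$S{\left(D{\left(-2 + q{\left(-2 \right)} \left(-3\right),8 \right)},-80 \right)} - 41770 = \left(19 + \left(-2 + \left(-2 - 2\right) \left(-3\right)\right) \left(1 + 11 \cdot 8\right)\right) - 41770 = \left(19 + \left(-2 - -12\right) \left(1 + 88\right)\right) - 41770 = \left(19 + \left(-2 + 12\right) 89\right) - 41770 = \left(19 + 10 \cdot 89\right) - 41770 = \left(19 + 890\right) - 41770 = 909 - 41770 = -40861$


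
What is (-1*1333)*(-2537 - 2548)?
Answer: 6778305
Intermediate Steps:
(-1*1333)*(-2537 - 2548) = -1333*(-5085) = 6778305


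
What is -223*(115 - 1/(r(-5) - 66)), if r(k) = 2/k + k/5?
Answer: -8643480/337 ≈ -25648.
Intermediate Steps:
r(k) = 2/k + k/5 (r(k) = 2/k + k*(⅕) = 2/k + k/5)
-223*(115 - 1/(r(-5) - 66)) = -223*(115 - 1/((2/(-5) + (⅕)*(-5)) - 66)) = -223*(115 - 1/((2*(-⅕) - 1) - 66)) = -223*(115 - 1/((-⅖ - 1) - 66)) = -223*(115 - 1/(-7/5 - 66)) = -223*(115 - 1/(-337/5)) = -223*(115 - 1*(-5/337)) = -223*(115 + 5/337) = -223*38760/337 = -8643480/337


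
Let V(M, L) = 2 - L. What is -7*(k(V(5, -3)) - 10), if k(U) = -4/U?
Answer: 378/5 ≈ 75.600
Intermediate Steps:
-7*(k(V(5, -3)) - 10) = -7*(-4/(2 - 1*(-3)) - 10) = -7*(-4/(2 + 3) - 10) = -7*(-4/5 - 10) = -7*(-54/5) = 378/5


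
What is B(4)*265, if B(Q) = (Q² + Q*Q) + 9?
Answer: 10865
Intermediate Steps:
B(Q) = 9 + 2*Q² (B(Q) = (Q² + Q²) + 9 = 2*Q² + 9 = 9 + 2*Q²)
B(4)*265 = (9 + 2*4²)*265 = (9 + 2*16)*265 = (9 + 32)*265 = 41*265 = 10865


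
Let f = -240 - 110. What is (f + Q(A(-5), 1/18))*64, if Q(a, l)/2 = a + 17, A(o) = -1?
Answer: -20352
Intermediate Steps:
f = -350
Q(a, l) = 34 + 2*a (Q(a, l) = 2*(a + 17) = 2*(17 + a) = 34 + 2*a)
(f + Q(A(-5), 1/18))*64 = (-350 + (34 + 2*(-1)))*64 = (-350 + (34 - 2))*64 = (-350 + 32)*64 = -318*64 = -20352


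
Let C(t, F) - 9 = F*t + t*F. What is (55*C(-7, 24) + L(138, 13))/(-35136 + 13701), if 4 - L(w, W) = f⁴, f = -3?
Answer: 18062/21435 ≈ 0.84264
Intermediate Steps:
L(w, W) = -77 (L(w, W) = 4 - 1*(-3)⁴ = 4 - 1*81 = 4 - 81 = -77)
C(t, F) = 9 + 2*F*t (C(t, F) = 9 + (F*t + t*F) = 9 + (F*t + F*t) = 9 + 2*F*t)
(55*C(-7, 24) + L(138, 13))/(-35136 + 13701) = (55*(9 + 2*24*(-7)) - 77)/(-35136 + 13701) = (55*(9 - 336) - 77)/(-21435) = (55*(-327) - 77)*(-1/21435) = (-17985 - 77)*(-1/21435) = -18062*(-1/21435) = 18062/21435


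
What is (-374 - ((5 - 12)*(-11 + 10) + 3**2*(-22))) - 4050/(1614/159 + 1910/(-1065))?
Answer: -31493067/47174 ≈ -667.59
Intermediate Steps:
(-374 - ((5 - 12)*(-11 + 10) + 3**2*(-22))) - 4050/(1614/159 + 1910/(-1065)) = (-374 - (-7*(-1) + 9*(-22))) - 4050/(1614*(1/159) + 1910*(-1/1065)) = (-374 - (7 - 198)) - 4050/(538/53 - 382/213) = (-374 - 1*(-191)) - 4050/94348/11289 = (-374 + 191) - 4050*11289/94348 = -183 - 1*22860225/47174 = -183 - 22860225/47174 = -31493067/47174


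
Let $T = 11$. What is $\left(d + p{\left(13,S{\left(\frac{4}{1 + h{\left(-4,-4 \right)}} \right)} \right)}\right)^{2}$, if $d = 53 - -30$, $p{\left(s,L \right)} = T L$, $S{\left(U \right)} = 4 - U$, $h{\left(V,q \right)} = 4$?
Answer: $\frac{349281}{25} \approx 13971.0$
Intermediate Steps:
$p{\left(s,L \right)} = 11 L$
$d = 83$ ($d = 53 + 30 = 83$)
$\left(d + p{\left(13,S{\left(\frac{4}{1 + h{\left(-4,-4 \right)}} \right)} \right)}\right)^{2} = \left(83 + 11 \left(4 - \frac{4}{1 + 4}\right)\right)^{2} = \left(83 + 11 \left(4 - \frac{4}{5}\right)\right)^{2} = \left(83 + 11 \cdot \frac{16}{5}\right)^{2} = \left(83 + \frac{176}{5}\right)^{2} = \left(\frac{591}{5}\right)^{2} = \frac{349281}{25}$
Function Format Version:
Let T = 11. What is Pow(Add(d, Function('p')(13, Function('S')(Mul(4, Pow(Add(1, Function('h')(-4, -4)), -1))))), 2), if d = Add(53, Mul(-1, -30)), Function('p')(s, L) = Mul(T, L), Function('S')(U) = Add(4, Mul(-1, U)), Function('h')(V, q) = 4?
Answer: Rational(349281, 25) ≈ 13971.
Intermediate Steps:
Function('p')(s, L) = Mul(11, L)
d = 83 (d = Add(53, 30) = 83)
Pow(Add(d, Function('p')(13, Function('S')(Mul(4, Pow(Add(1, Function('h')(-4, -4)), -1))))), 2) = Pow(Add(83, Mul(11, Add(4, Mul(-1, Mul(4, Pow(Add(1, 4), -1)))))), 2) = Pow(Add(83, Mul(11, Add(4, Mul(-1, Mul(4, Pow(5, -1)))))), 2) = Pow(Add(83, Mul(11, Add(4, Mul(-1, Mul(4, Rational(1, 5)))))), 2) = Pow(Add(83, Mul(11, Add(4, Mul(-1, Rational(4, 5))))), 2) = Pow(Add(83, Mul(11, Add(4, Rational(-4, 5)))), 2) = Pow(Add(83, Mul(11, Rational(16, 5))), 2) = Pow(Add(83, Rational(176, 5)), 2) = Pow(Rational(591, 5), 2) = Rational(349281, 25)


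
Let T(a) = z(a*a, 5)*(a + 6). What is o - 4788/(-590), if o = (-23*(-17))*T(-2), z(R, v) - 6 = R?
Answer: 4616194/295 ≈ 15648.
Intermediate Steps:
z(R, v) = 6 + R
T(a) = (6 + a)*(6 + a²) (T(a) = (6 + a*a)*(a + 6) = (6 + a²)*(6 + a) = (6 + a)*(6 + a²))
o = 15640 (o = (-23*(-17))*((6 - 2)*(6 + (-2)²)) = 391*(4*(6 + 4)) = 391*(4*10) = 391*40 = 15640)
o - 4788/(-590) = 15640 - 4788/(-590) = 15640 - 4788*(-1)/590 = 15640 - 76*(-63/590) = 15640 + 2394/295 = 4616194/295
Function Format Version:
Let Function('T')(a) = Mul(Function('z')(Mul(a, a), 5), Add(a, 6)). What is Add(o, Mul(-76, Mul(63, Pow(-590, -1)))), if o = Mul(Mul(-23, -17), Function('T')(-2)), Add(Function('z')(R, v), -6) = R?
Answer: Rational(4616194, 295) ≈ 15648.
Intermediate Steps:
Function('z')(R, v) = Add(6, R)
Function('T')(a) = Mul(Add(6, a), Add(6, Pow(a, 2))) (Function('T')(a) = Mul(Add(6, Mul(a, a)), Add(a, 6)) = Mul(Add(6, Pow(a, 2)), Add(6, a)) = Mul(Add(6, a), Add(6, Pow(a, 2))))
o = 15640 (o = Mul(Mul(-23, -17), Mul(Add(6, -2), Add(6, Pow(-2, 2)))) = Mul(391, Mul(4, Add(6, 4))) = Mul(391, Mul(4, 10)) = Mul(391, 40) = 15640)
Add(o, Mul(-76, Mul(63, Pow(-590, -1)))) = Add(15640, Mul(-76, Mul(63, Pow(-590, -1)))) = Add(15640, Mul(-76, Mul(63, Rational(-1, 590)))) = Add(15640, Mul(-76, Rational(-63, 590))) = Add(15640, Rational(2394, 295)) = Rational(4616194, 295)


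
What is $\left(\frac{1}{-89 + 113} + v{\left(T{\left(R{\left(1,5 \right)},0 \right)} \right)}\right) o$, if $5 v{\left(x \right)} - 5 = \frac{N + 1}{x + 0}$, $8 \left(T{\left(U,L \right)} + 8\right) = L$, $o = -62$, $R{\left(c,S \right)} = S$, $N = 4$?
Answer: $- \frac{341}{6} \approx -56.833$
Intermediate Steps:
$T{\left(U,L \right)} = -8 + \frac{L}{8}$
$v{\left(x \right)} = 1 + \frac{1}{x}$ ($v{\left(x \right)} = 1 + \frac{\left(4 + 1\right) \frac{1}{x + 0}}{5} = 1 + \frac{5 \frac{1}{x}}{5} = 1 + \frac{1}{x}$)
$\left(\frac{1}{-89 + 113} + v{\left(T{\left(R{\left(1,5 \right)},0 \right)} \right)}\right) o = \left(\frac{1}{-89 + 113} + \frac{1 + \left(-8 + \frac{1}{8} \cdot 0\right)}{-8 + \frac{1}{8} \cdot 0}\right) \left(-62\right) = \left(\frac{1}{24} + \frac{1 + \left(-8 + 0\right)}{-8 + 0}\right) \left(-62\right) = \left(\frac{1}{24} + \frac{1 - 8}{-8}\right) \left(-62\right) = \left(\frac{1}{24} - - \frac{7}{8}\right) \left(-62\right) = \left(\frac{1}{24} + \frac{7}{8}\right) \left(-62\right) = \frac{11}{12} \left(-62\right) = - \frac{341}{6}$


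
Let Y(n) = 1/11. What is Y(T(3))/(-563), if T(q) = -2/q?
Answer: -1/6193 ≈ -0.00016147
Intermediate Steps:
Y(n) = 1/11
Y(T(3))/(-563) = (1/11)/(-563) = (1/11)*(-1/563) = -1/6193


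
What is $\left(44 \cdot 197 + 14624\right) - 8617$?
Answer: $14675$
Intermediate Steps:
$\left(44 \cdot 197 + 14624\right) - 8617 = \left(8668 + 14624\right) + \left(-13666 + 5049\right) = 23292 - 8617 = 14675$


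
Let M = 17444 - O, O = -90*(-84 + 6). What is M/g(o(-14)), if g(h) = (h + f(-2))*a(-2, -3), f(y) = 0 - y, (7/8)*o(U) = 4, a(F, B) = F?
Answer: -18242/23 ≈ -793.13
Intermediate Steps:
O = 7020 (O = -90*(-78) = 7020)
o(U) = 32/7 (o(U) = (8/7)*4 = 32/7)
f(y) = -y
g(h) = -4 - 2*h (g(h) = (h - 1*(-2))*(-2) = (h + 2)*(-2) = (2 + h)*(-2) = -4 - 2*h)
M = 10424 (M = 17444 - 1*7020 = 17444 - 7020 = 10424)
M/g(o(-14)) = 10424/(-4 - 2*32/7) = 10424/(-4 - 64/7) = 10424/(-92/7) = 10424*(-7/92) = -18242/23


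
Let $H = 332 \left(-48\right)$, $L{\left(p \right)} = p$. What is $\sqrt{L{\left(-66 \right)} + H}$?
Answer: $3 i \sqrt{1778} \approx 126.5 i$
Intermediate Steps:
$H = -15936$
$\sqrt{L{\left(-66 \right)} + H} = \sqrt{-66 - 15936} = \sqrt{-16002} = 3 i \sqrt{1778}$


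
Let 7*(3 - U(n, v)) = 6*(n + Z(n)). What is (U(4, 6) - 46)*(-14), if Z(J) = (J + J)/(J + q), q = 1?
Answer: 3346/5 ≈ 669.20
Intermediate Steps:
Z(J) = 2*J/(1 + J) (Z(J) = (J + J)/(J + 1) = (2*J)/(1 + J) = 2*J/(1 + J))
U(n, v) = 3 - 6*n/7 - 12*n/(7*(1 + n)) (U(n, v) = 3 - 6*(n + 2*n/(1 + n))/7 = 3 - (6*n + 12*n/(1 + n))/7 = 3 + (-6*n/7 - 12*n/(7*(1 + n))) = 3 - 6*n/7 - 12*n/(7*(1 + n)))
(U(4, 6) - 46)*(-14) = (3*(7 + 4 - 2*4²)/(7*(1 + 4)) - 46)*(-14) = ((3/7)*(7 + 4 - 2*16)/5 - 46)*(-14) = ((3/7)*(⅕)*(7 + 4 - 32) - 46)*(-14) = ((3/7)*(⅕)*(-21) - 46)*(-14) = (-9/5 - 46)*(-14) = -239/5*(-14) = 3346/5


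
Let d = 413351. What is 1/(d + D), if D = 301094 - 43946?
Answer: 1/670499 ≈ 1.4914e-6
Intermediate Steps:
D = 257148
1/(d + D) = 1/(413351 + 257148) = 1/670499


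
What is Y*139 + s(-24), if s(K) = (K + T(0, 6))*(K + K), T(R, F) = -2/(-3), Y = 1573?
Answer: 219767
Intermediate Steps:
T(R, F) = ⅔ (T(R, F) = -2*(-⅓) = ⅔)
s(K) = 2*K*(⅔ + K) (s(K) = (K + ⅔)*(K + K) = (⅔ + K)*(2*K) = 2*K*(⅔ + K))
Y*139 + s(-24) = 1573*139 + (⅔)*(-24)*(2 + 3*(-24)) = 218647 + (⅔)*(-24)*(2 - 72) = 218647 + (⅔)*(-24)*(-70) = 218647 + 1120 = 219767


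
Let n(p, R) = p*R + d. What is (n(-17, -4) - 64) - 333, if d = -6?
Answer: -335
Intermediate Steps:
n(p, R) = -6 + R*p (n(p, R) = p*R - 6 = R*p - 6 = -6 + R*p)
(n(-17, -4) - 64) - 333 = ((-6 - 4*(-17)) - 64) - 333 = ((-6 + 68) - 64) - 333 = (62 - 64) - 333 = -2 - 333 = -335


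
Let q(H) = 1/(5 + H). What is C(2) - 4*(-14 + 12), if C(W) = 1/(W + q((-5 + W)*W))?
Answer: 9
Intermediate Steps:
C(W) = 1/(W + 1/(5 + W*(-5 + W))) (C(W) = 1/(W + 1/(5 + (-5 + W)*W)) = 1/(W + 1/(5 + W*(-5 + W))))
C(2) - 4*(-14 + 12) = (5 + 2*(-5 + 2))/(1 + 2*(5 + 2*(-5 + 2))) - 4*(-14 + 12) = (5 + 2*(-3))/(1 + 2*(5 + 2*(-3))) - 4*(-2) = (5 - 6)/(1 + 2*(5 - 6)) + 8 = -1/(1 + 2*(-1)) + 8 = -1/(1 - 2) + 8 = -1/(-1) + 8 = -1*(-1) + 8 = 1 + 8 = 9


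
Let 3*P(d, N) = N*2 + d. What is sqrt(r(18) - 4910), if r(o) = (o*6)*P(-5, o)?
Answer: I*sqrt(3794) ≈ 61.595*I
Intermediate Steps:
P(d, N) = d/3 + 2*N/3 (P(d, N) = (N*2 + d)/3 = (2*N + d)/3 = (d + 2*N)/3 = d/3 + 2*N/3)
r(o) = 6*o*(-5/3 + 2*o/3) (r(o) = (o*6)*((1/3)*(-5) + 2*o/3) = (6*o)*(-5/3 + 2*o/3) = 6*o*(-5/3 + 2*o/3))
sqrt(r(18) - 4910) = sqrt(2*18*(-5 + 2*18) - 4910) = sqrt(2*18*(-5 + 36) - 4910) = sqrt(2*18*31 - 4910) = sqrt(1116 - 4910) = sqrt(-3794) = I*sqrt(3794)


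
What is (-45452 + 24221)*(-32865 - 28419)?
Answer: 1301120604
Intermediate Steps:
(-45452 + 24221)*(-32865 - 28419) = -21231*(-61284) = 1301120604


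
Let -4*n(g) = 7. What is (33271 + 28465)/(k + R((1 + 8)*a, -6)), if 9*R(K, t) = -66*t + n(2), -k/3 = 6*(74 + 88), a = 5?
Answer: -2222496/103399 ≈ -21.494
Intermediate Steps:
n(g) = -7/4 (n(g) = -¼*7 = -7/4)
k = -2916 (k = -18*(74 + 88) = -18*162 = -3*972 = -2916)
R(K, t) = -7/36 - 22*t/3 (R(K, t) = (-66*t - 7/4)/9 = (-7/4 - 66*t)/9 = -7/36 - 22*t/3)
(33271 + 28465)/(k + R((1 + 8)*a, -6)) = (33271 + 28465)/(-2916 + (-7/36 - 22/3*(-6))) = 61736/(-2916 + (-7/36 + 44)) = 61736/(-2916 + 1577/36) = 61736/(-103399/36) = 61736*(-36/103399) = -2222496/103399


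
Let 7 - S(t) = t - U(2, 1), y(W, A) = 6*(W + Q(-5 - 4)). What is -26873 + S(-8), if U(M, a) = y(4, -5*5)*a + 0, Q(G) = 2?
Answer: -26822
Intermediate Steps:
y(W, A) = 12 + 6*W (y(W, A) = 6*(W + 2) = 6*(2 + W) = 12 + 6*W)
U(M, a) = 36*a (U(M, a) = (12 + 6*4)*a + 0 = (12 + 24)*a + 0 = 36*a + 0 = 36*a)
S(t) = 43 - t (S(t) = 7 - (t - 36*1) = 7 - (t - 36) = 7 - (-36 + t) = 7 + (36 - t) = 43 - t)
-26873 + S(-8) = -26873 + (43 - 1*(-8)) = -26873 + (43 + 8) = -26873 + 51 = -26822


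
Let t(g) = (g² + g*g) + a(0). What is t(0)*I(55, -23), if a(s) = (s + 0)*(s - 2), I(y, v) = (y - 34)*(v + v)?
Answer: 0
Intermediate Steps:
I(y, v) = 2*v*(-34 + y) (I(y, v) = (-34 + y)*(2*v) = 2*v*(-34 + y))
a(s) = s*(-2 + s)
t(g) = 2*g² (t(g) = (g² + g*g) + 0*(-2 + 0) = (g² + g²) + 0*(-2) = 2*g² + 0 = 2*g²)
t(0)*I(55, -23) = (2*0²)*(2*(-23)*(-34 + 55)) = (2*0)*(2*(-23)*21) = 0*(-966) = 0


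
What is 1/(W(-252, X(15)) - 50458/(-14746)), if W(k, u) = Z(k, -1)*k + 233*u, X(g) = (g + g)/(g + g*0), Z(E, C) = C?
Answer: 7373/5319043 ≈ 0.0013862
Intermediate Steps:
X(g) = 2 (X(g) = (2*g)/(g + 0) = (2*g)/g = 2)
W(k, u) = -k + 233*u
1/(W(-252, X(15)) - 50458/(-14746)) = 1/((-1*(-252) + 233*2) - 50458/(-14746)) = 1/((252 + 466) - 50458*(-1/14746)) = 1/(718 + 25229/7373) = 1/(5319043/7373) = 7373/5319043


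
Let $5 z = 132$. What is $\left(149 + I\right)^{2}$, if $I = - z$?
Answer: $\frac{375769}{25} \approx 15031.0$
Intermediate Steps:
$z = \frac{132}{5}$ ($z = \frac{1}{5} \cdot 132 = \frac{132}{5} \approx 26.4$)
$I = - \frac{132}{5}$ ($I = \left(-1\right) \frac{132}{5} = - \frac{132}{5} \approx -26.4$)
$\left(149 + I\right)^{2} = \left(149 - \frac{132}{5}\right)^{2} = \left(\frac{613}{5}\right)^{2} = \frac{375769}{25}$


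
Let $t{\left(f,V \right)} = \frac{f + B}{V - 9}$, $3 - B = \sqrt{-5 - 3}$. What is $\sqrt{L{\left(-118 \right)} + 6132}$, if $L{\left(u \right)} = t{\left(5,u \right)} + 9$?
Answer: $\frac{\sqrt{99047173 + 254 i \sqrt{2}}}{127} \approx 78.364 + 0.0001421 i$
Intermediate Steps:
$B = 3 - 2 i \sqrt{2}$ ($B = 3 - \sqrt{-5 - 3} = 3 - \sqrt{-8} = 3 - 2 i \sqrt{2} \approx 3.0 - 2.8284 i$)
$t{\left(f,V \right)} = \frac{3 + f - 2 i \sqrt{2}}{-9 + V}$ ($t{\left(f,V \right)} = \frac{f + \left(3 - 2 i \sqrt{2}\right)}{V - 9} = \frac{3 + f - 2 i \sqrt{2}}{-9 + V}$)
$L{\left(u \right)} = 9 + \frac{8 - 2 i \sqrt{2}}{-9 + u}$ ($L{\left(u \right)} = \frac{3 + 5 - 2 i \sqrt{2}}{-9 + u} + 9 = \frac{8 - 2 i \sqrt{2}}{-9 + u} + 9 = 9 + \frac{8 - 2 i \sqrt{2}}{-9 + u}$)
$\sqrt{L{\left(-118 \right)} + 6132} = \sqrt{\frac{-73 + 9 \left(-118\right) - 2 i \sqrt{2}}{-9 - 118} + 6132} = \sqrt{\frac{-73 - 1062 - 2 i \sqrt{2}}{-127} + 6132} = \sqrt{- \frac{-1135 - 2 i \sqrt{2}}{127} + 6132} = \sqrt{\left(\frac{1135}{127} + \frac{2 i \sqrt{2}}{127}\right) + 6132} = \sqrt{\frac{779899}{127} + \frac{2 i \sqrt{2}}{127}}$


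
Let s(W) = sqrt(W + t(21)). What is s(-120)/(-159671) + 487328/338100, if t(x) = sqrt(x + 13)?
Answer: 121832/84525 - sqrt(-120 + sqrt(34))/159671 ≈ 1.4414 - 6.6919e-5*I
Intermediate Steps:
t(x) = sqrt(13 + x)
s(W) = sqrt(W + sqrt(34)) (s(W) = sqrt(W + sqrt(13 + 21)) = sqrt(W + sqrt(34)))
s(-120)/(-159671) + 487328/338100 = sqrt(-120 + sqrt(34))/(-159671) + 487328/338100 = sqrt(-120 + sqrt(34))*(-1/159671) + 487328*(1/338100) = -sqrt(-120 + sqrt(34))/159671 + 121832/84525 = 121832/84525 - sqrt(-120 + sqrt(34))/159671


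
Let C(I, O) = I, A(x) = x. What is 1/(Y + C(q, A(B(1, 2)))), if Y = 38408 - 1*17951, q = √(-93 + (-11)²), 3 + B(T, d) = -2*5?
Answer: 20457/418488821 - 2*√7/418488821 ≈ 4.8870e-5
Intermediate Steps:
B(T, d) = -13 (B(T, d) = -3 - 2*5 = -3 - 10 = -13)
q = 2*√7 (q = √(-93 + 121) = √28 = 2*√7 ≈ 5.2915)
Y = 20457 (Y = 38408 - 17951 = 20457)
1/(Y + C(q, A(B(1, 2)))) = 1/(20457 + 2*√7)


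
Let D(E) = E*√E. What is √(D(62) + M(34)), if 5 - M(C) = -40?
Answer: √(45 + 62*√62) ≈ 23.091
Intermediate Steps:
D(E) = E^(3/2)
M(C) = 45 (M(C) = 5 - 1*(-40) = 5 + 40 = 45)
√(D(62) + M(34)) = √(62^(3/2) + 45) = √(62*√62 + 45) = √(45 + 62*√62)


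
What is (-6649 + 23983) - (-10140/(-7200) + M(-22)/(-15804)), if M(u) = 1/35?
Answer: 19174699511/1106280 ≈ 17333.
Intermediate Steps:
M(u) = 1/35
(-6649 + 23983) - (-10140/(-7200) + M(-22)/(-15804)) = (-6649 + 23983) - (-10140/(-7200) + (1/35)/(-15804)) = 17334 - (-10140*(-1/7200) + (1/35)*(-1/15804)) = 17334 - (169/120 - 1/553140) = 17334 - 1*1558009/1106280 = 17334 - 1558009/1106280 = 19174699511/1106280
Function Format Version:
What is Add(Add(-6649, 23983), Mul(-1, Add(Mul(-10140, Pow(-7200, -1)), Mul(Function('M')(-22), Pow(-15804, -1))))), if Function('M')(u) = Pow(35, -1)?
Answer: Rational(19174699511, 1106280) ≈ 17333.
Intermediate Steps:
Function('M')(u) = Rational(1, 35)
Add(Add(-6649, 23983), Mul(-1, Add(Mul(-10140, Pow(-7200, -1)), Mul(Function('M')(-22), Pow(-15804, -1))))) = Add(Add(-6649, 23983), Mul(-1, Add(Mul(-10140, Pow(-7200, -1)), Mul(Rational(1, 35), Pow(-15804, -1))))) = Add(17334, Mul(-1, Add(Mul(-10140, Rational(-1, 7200)), Mul(Rational(1, 35), Rational(-1, 15804))))) = Add(17334, Mul(-1, Add(Rational(169, 120), Rational(-1, 553140)))) = Add(17334, Mul(-1, Rational(1558009, 1106280))) = Add(17334, Rational(-1558009, 1106280)) = Rational(19174699511, 1106280)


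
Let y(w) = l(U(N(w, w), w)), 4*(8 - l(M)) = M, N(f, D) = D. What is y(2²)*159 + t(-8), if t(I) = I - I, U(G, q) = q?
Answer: 1113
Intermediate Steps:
l(M) = 8 - M/4
t(I) = 0
y(w) = 8 - w/4
y(2²)*159 + t(-8) = (8 - ¼*2²)*159 + 0 = (8 - ¼*4)*159 + 0 = (8 - 1)*159 + 0 = 7*159 + 0 = 1113 + 0 = 1113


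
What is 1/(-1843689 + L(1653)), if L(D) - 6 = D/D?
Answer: -1/1843682 ≈ -5.4239e-7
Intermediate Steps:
L(D) = 7 (L(D) = 6 + D/D = 6 + 1 = 7)
1/(-1843689 + L(1653)) = 1/(-1843689 + 7) = 1/(-1843682) = -1/1843682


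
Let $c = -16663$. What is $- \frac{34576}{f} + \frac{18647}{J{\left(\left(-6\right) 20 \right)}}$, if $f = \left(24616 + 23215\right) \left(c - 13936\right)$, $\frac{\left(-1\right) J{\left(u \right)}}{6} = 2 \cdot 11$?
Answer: $- \frac{27291386035511}{193192661508} \approx -141.27$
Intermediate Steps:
$J{\left(u \right)} = -132$ ($J{\left(u \right)} = - 6 \cdot 2 \cdot 11 = \left(-6\right) 22 = -132$)
$f = -1463580769$ ($f = \left(24616 + 23215\right) \left(-16663 - 13936\right) = 47831 \left(-30599\right) = -1463580769$)
$- \frac{34576}{f} + \frac{18647}{J{\left(\left(-6\right) 20 \right)}} = - \frac{34576}{-1463580769} + \frac{18647}{-132} = \left(-34576\right) \left(- \frac{1}{1463580769}\right) + 18647 \left(- \frac{1}{132}\right) = \frac{34576}{1463580769} - \frac{18647}{132} = - \frac{27291386035511}{193192661508}$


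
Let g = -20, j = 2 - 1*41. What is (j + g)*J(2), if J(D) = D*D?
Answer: -236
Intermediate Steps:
j = -39 (j = 2 - 41 = -39)
J(D) = D**2
(j + g)*J(2) = (-39 - 20)*2**2 = -59*4 = -236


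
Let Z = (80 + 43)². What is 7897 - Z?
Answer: -7232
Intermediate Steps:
Z = 15129 (Z = 123² = 15129)
7897 - Z = 7897 - 1*15129 = 7897 - 15129 = -7232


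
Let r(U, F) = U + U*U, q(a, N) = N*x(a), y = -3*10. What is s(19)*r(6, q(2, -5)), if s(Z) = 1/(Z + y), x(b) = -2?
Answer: -42/11 ≈ -3.8182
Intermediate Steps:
y = -30
s(Z) = 1/(-30 + Z) (s(Z) = 1/(Z - 30) = 1/(-30 + Z))
q(a, N) = -2*N (q(a, N) = N*(-2) = -2*N)
r(U, F) = U + U²
s(19)*r(6, q(2, -5)) = (6*(1 + 6))/(-30 + 19) = (6*7)/(-11) = -1/11*42 = -42/11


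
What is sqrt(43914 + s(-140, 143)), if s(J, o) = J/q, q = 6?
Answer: 2*sqrt(98754)/3 ≈ 209.50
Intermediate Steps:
s(J, o) = J/6
sqrt(43914 + s(-140, 143)) = sqrt(43914 + (1/6)*(-140)) = sqrt(43914 - 70/3) = sqrt(131672/3) = 2*sqrt(98754)/3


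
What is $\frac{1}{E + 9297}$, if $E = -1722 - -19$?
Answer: $\frac{1}{7594} \approx 0.00013168$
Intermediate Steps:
$E = -1703$ ($E = -1722 + 19 = -1703$)
$\frac{1}{E + 9297} = \frac{1}{-1703 + 9297} = \frac{1}{7594}$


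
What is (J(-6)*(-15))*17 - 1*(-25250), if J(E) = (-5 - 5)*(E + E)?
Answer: -5350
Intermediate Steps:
J(E) = -20*E
(J(-6)*(-15))*17 - 1*(-25250) = (-20*(-6)*(-15))*17 - 1*(-25250) = (120*(-15))*17 + 25250 = -1800*17 + 25250 = -30600 + 25250 = -5350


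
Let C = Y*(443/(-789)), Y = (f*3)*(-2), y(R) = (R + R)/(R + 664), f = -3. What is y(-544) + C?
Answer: -75638/3945 ≈ -19.173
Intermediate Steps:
y(R) = 2*R/(664 + R) (y(R) = (2*R)/(664 + R) = 2*R/(664 + R))
Y = 18 (Y = -3*3*(-2) = -9*(-2) = 18)
C = -2658/263 (C = 18*(443/(-789)) = 18*(443*(-1/789)) = 18*(-443/789) = -2658/263 ≈ -10.106)
y(-544) + C = 2*(-544)/(664 - 544) - 2658/263 = 2*(-544)/120 - 2658/263 = 2*(-544)*(1/120) - 2658/263 = -136/15 - 2658/263 = -75638/3945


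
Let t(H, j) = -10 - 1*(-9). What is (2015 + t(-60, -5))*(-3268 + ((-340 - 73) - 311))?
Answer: -8039888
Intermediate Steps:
t(H, j) = -1 (t(H, j) = -10 + 9 = -1)
(2015 + t(-60, -5))*(-3268 + ((-340 - 73) - 311)) = (2015 - 1)*(-3268 + ((-340 - 73) - 311)) = 2014*(-3268 + (-413 - 311)) = 2014*(-3268 - 724) = 2014*(-3992) = -8039888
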